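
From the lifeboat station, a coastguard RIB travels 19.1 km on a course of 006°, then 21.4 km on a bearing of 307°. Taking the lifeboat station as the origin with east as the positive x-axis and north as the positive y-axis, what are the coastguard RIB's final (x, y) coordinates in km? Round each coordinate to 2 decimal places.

(-15.09, 31.87)

Leg 1 (006°, 19.1 km): east 19.1 sin 6° = 2.00, north 19.1 cos 6° = 19.00
Leg 2 (307°, 21.4 km): east 21.4 sin 307° = -17.09, north 21.4 cos 307° = 12.88
Summing: -15.09 km east, 31.87 km north → (-15.09, 31.87).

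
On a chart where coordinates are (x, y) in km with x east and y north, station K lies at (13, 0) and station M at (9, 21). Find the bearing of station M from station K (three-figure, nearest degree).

349°

Δeast = 9 − 13 = -4.00; Δnorth = 21 − 0 = 21.00.
Bearing = atan2(Δeast, Δnorth) mod 360° = 349.22° ≈ 349°.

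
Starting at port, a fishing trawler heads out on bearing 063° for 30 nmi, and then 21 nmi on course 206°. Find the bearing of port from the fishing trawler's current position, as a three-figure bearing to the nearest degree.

Leg 1 (063°, 30 nmi): east 30 sin 63° = 26.73, north 30 cos 63° = 13.62
Leg 2 (206°, 21 nmi): east 21 sin 206° = -9.21, north 21 cos 206° = -18.87
Net displacement: 17.52 east, -5.25 north. Direction back to start is (-17.52, 5.25): bearing = atan2(-17.52, 5.25) mod 360° = 286.69° ≈ 287°.

287°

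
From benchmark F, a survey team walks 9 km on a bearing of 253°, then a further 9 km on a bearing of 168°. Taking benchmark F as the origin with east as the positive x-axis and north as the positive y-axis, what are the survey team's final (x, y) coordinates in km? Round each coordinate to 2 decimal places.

Leg 1 (253°, 9 km): east 9 sin 253° = -8.61, north 9 cos 253° = -2.63
Leg 2 (168°, 9 km): east 9 sin 168° = 1.87, north 9 cos 168° = -8.80
Summing: -6.74 km east, -11.43 km north → (-6.74, -11.43).

(-6.74, -11.43)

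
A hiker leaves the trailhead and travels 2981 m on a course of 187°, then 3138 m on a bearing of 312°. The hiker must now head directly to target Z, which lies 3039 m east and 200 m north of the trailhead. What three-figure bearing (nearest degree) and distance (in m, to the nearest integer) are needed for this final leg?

Leg 1 (187°, 2981 m): east 2981 sin 187° = -363.29, north 2981 cos 187° = -2958.78
Leg 2 (312°, 3138 m): east 3138 sin 312° = -2331.99, north 3138 cos 312° = 2099.73
Current position: (-2695.28, -859.05). Target: (3039, 200). Remaining: Δeast = 5734.28, Δnorth = 1059.05.
Bearing = atan2(5734.28, 1059.05) mod 360° = 79.54°; distance = √((5734.28)² + (1059.05)²) = 5831.257 m.

080°, 5831 m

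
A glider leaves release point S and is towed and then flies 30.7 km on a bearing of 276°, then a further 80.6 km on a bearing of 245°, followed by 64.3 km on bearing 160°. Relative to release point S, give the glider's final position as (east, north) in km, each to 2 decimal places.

Leg 1 (276°, 30.7 km): east 30.7 sin 276° = -30.53, north 30.7 cos 276° = 3.21
Leg 2 (245°, 80.6 km): east 80.6 sin 245° = -73.05, north 80.6 cos 245° = -34.06
Leg 3 (160°, 64.3 km): east 64.3 sin 160° = 21.99, north 64.3 cos 160° = -60.42
Summing: -81.59 km east, -91.28 km north → (-81.59, -91.28).

(-81.59, -91.28)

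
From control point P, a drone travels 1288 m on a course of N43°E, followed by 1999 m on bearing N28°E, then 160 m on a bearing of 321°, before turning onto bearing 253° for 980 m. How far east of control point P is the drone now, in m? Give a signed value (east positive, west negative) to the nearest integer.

779 m

Leg 1 (N43°E, 1288 m): east 1288 sin 43° = 878.41, north 1288 cos 43° = 941.98
Leg 2 (N28°E, 1999 m): east 1999 sin 28° = 938.47, north 1999 cos 28° = 1765.01
Leg 3 (321°, 160 m): east 160 sin 321° = -100.69, north 160 cos 321° = 124.34
Leg 4 (253°, 980 m): east 980 sin 253° = -937.18, north 980 cos 253° = -286.52
Net east component: 779.02 m.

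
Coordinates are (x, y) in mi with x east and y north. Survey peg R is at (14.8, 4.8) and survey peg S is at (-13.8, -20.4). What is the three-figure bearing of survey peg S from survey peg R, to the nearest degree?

229°

Δeast = -13.8 − 14.8 = -28.60; Δnorth = -20.4 − 4.8 = -25.20.
Bearing = atan2(Δeast, Δnorth) mod 360° = 228.62° ≈ 229°.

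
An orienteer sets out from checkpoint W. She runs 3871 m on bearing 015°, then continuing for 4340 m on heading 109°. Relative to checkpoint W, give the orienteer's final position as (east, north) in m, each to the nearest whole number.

(5105, 2326)

Leg 1 (015°, 3871 m): east 3871 sin 15° = 1001.89, north 3871 cos 15° = 3739.10
Leg 2 (109°, 4340 m): east 4340 sin 109° = 4103.55, north 4340 cos 109° = -1412.97
Summing: 5105.44 m east, 2326.13 m north → (5105, 2326).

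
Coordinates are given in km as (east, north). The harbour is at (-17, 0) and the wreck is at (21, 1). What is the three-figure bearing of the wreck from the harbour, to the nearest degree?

Δeast = 21 − -17 = 38.00; Δnorth = 1 − 0 = 1.00.
Bearing = atan2(Δeast, Δnorth) mod 360° = 88.49° ≈ 088°.

088°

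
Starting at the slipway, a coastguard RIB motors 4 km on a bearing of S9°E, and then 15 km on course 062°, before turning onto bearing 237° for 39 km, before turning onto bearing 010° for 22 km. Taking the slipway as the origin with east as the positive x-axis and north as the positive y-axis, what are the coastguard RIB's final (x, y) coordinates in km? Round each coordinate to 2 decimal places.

Leg 1 (S9°E, 4 km): east 4 sin 171° = 0.63, north 4 cos 171° = -3.95
Leg 2 (062°, 15 km): east 15 sin 62° = 13.24, north 15 cos 62° = 7.04
Leg 3 (237°, 39 km): east 39 sin 237° = -32.71, north 39 cos 237° = -21.24
Leg 4 (010°, 22 km): east 22 sin 10° = 3.82, north 22 cos 10° = 21.67
Summing: -15.02 km east, 3.52 km north → (-15.02, 3.52).

(-15.02, 3.52)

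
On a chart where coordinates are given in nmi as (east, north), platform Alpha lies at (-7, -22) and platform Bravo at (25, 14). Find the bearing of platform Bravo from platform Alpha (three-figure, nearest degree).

042°

Δeast = 25 − -7 = 32.00; Δnorth = 14 − -22 = 36.00.
Bearing = atan2(Δeast, Δnorth) mod 360° = 41.63° ≈ 042°.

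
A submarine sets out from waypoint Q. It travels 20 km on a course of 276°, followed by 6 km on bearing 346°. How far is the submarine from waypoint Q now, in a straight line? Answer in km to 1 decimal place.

Leg 1 (276°, 20 km): east 20 sin 276° = -19.89, north 20 cos 276° = 2.09
Leg 2 (346°, 6 km): east 6 sin 346° = -1.45, north 6 cos 346° = 5.82
Net: -21.34 east, 7.91 north. Distance = √((-21.34)² + (7.91)²) = 22.761 km.

22.8 km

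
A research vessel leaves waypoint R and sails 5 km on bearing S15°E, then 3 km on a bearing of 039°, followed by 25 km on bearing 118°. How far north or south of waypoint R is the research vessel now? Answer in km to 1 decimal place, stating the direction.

14.2 km south

Leg 1 (S15°E, 5 km): east 5 sin 165° = 1.29, north 5 cos 165° = -4.83
Leg 2 (039°, 3 km): east 3 sin 39° = 1.89, north 3 cos 39° = 2.33
Leg 3 (118°, 25 km): east 25 sin 118° = 22.07, north 25 cos 118° = -11.74
Net north component: -14.23 km.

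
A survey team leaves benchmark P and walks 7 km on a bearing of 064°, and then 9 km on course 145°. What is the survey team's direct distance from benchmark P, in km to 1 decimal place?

Leg 1 (064°, 7 km): east 7 sin 64° = 6.29, north 7 cos 64° = 3.07
Leg 2 (145°, 9 km): east 9 sin 145° = 5.16, north 9 cos 145° = -7.37
Net: 11.45 east, -4.30 north. Distance = √((11.45)² + (-4.30)²) = 12.236 km.

12.2 km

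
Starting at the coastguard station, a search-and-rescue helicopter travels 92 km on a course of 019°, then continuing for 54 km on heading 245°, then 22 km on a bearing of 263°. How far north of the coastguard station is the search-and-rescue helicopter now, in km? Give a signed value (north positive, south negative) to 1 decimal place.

Leg 1 (019°, 92 km): east 92 sin 19° = 29.95, north 92 cos 19° = 86.99
Leg 2 (245°, 54 km): east 54 sin 245° = -48.94, north 54 cos 245° = -22.82
Leg 3 (263°, 22 km): east 22 sin 263° = -21.84, north 22 cos 263° = -2.68
Net north component: 61.49 km.

61.5 km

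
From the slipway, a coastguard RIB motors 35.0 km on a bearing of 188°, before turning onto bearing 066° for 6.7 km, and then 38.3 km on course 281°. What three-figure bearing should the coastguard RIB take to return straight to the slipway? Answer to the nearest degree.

056°

Leg 1 (188°, 35.0 km): east 35.0 sin 188° = -4.87, north 35.0 cos 188° = -34.66
Leg 2 (066°, 6.7 km): east 6.7 sin 66° = 6.12, north 6.7 cos 66° = 2.73
Leg 3 (281°, 38.3 km): east 38.3 sin 281° = -37.60, north 38.3 cos 281° = 7.31
Net displacement: -36.35 east, -24.63 north. Direction back to start is (36.35, 24.63): bearing = atan2(36.35, 24.63) mod 360° = 55.88° ≈ 056°.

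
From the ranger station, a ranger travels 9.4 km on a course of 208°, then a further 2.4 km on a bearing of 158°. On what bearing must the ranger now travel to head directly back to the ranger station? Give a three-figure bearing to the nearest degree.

018°

Leg 1 (208°, 9.4 km): east 9.4 sin 208° = -4.41, north 9.4 cos 208° = -8.30
Leg 2 (158°, 2.4 km): east 2.4 sin 158° = 0.90, north 2.4 cos 158° = -2.23
Net displacement: -3.51 east, -10.52 north. Direction back to start is (3.51, 10.52): bearing = atan2(3.51, 10.52) mod 360° = 18.46° ≈ 018°.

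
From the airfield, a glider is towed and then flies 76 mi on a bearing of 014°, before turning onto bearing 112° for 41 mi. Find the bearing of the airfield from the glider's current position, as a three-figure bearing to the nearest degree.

Leg 1 (014°, 76 mi): east 76 sin 14° = 18.39, north 76 cos 14° = 73.74
Leg 2 (112°, 41 mi): east 41 sin 112° = 38.01, north 41 cos 112° = -15.36
Net displacement: 56.40 east, 58.38 north. Direction back to start is (-56.40, -58.38): bearing = atan2(-56.40, -58.38) mod 360° = 224.01° ≈ 224°.

224°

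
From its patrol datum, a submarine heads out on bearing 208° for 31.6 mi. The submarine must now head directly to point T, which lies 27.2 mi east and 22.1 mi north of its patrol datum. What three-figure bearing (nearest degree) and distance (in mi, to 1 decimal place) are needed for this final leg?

Leg 1 (208°, 31.6 mi): east 31.6 sin 208° = -14.84, north 31.6 cos 208° = -27.90
Current position: (-14.84, -27.90). Target: (27.2, 22.1). Remaining: Δeast = 42.04, Δnorth = 50.00.
Bearing = atan2(42.04, 50.00) mod 360° = 40.05°; distance = √((42.04)² + (50.00)²) = 65.323 mi.

040°, 65.3 mi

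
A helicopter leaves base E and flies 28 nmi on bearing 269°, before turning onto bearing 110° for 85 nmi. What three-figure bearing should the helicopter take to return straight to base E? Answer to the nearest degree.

300°

Leg 1 (269°, 28 nmi): east 28 sin 269° = -28.00, north 28 cos 269° = -0.49
Leg 2 (110°, 85 nmi): east 85 sin 110° = 79.87, north 85 cos 110° = -29.07
Net displacement: 51.88 east, -29.56 north. Direction back to start is (-51.88, 29.56): bearing = atan2(-51.88, 29.56) mod 360° = 299.67° ≈ 300°.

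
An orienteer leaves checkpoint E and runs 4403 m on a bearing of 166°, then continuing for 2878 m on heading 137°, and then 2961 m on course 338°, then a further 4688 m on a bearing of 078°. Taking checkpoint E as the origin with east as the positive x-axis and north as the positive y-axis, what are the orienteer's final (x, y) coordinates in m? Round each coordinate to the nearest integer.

Leg 1 (166°, 4403 m): east 4403 sin 166° = 1065.18, north 4403 cos 166° = -4272.21
Leg 2 (137°, 2878 m): east 2878 sin 137° = 1962.79, north 2878 cos 137° = -2104.84
Leg 3 (338°, 2961 m): east 2961 sin 338° = -1109.21, north 2961 cos 338° = 2745.39
Leg 4 (078°, 4688 m): east 4688 sin 78° = 4585.56, north 4688 cos 78° = 974.69
Summing: 6504.32 m east, -2656.97 m north → (6504, -2657).

(6504, -2657)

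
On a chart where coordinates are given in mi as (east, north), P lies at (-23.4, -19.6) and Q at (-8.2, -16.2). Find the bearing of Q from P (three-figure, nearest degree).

077°

Δeast = -8.2 − -23.4 = 15.20; Δnorth = -16.2 − -19.6 = 3.40.
Bearing = atan2(Δeast, Δnorth) mod 360° = 77.39° ≈ 077°.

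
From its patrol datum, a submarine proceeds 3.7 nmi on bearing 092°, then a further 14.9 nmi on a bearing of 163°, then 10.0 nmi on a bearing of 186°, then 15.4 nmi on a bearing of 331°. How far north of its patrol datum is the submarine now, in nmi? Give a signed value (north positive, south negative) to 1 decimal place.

Leg 1 (092°, 3.7 nmi): east 3.7 sin 92° = 3.70, north 3.7 cos 92° = -0.13
Leg 2 (163°, 14.9 nmi): east 14.9 sin 163° = 4.36, north 14.9 cos 163° = -14.25
Leg 3 (186°, 10.0 nmi): east 10.0 sin 186° = -1.05, north 10.0 cos 186° = -9.95
Leg 4 (331°, 15.4 nmi): east 15.4 sin 331° = -7.47, north 15.4 cos 331° = 13.47
Net north component: -10.85 nmi.

-10.9 nmi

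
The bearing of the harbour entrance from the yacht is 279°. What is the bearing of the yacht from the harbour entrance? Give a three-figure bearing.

Back-bearing = 279° − 180° = 099°.

099°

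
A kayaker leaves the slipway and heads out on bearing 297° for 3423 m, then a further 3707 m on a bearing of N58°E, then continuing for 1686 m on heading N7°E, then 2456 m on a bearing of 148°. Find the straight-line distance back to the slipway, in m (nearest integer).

Leg 1 (297°, 3423 m): east 3423 sin 297° = -3049.92, north 3423 cos 297° = 1554.01
Leg 2 (N58°E, 3707 m): east 3707 sin 58° = 3143.71, north 3707 cos 58° = 1964.41
Leg 3 (N7°E, 1686 m): east 1686 sin 7° = 205.47, north 1686 cos 7° = 1673.43
Leg 4 (148°, 2456 m): east 2456 sin 148° = 1301.48, north 2456 cos 148° = -2082.81
Net: 1600.75 east, 3109.05 north. Distance = √((1600.75)² + (3109.05)²) = 3496.939 m.

3497 m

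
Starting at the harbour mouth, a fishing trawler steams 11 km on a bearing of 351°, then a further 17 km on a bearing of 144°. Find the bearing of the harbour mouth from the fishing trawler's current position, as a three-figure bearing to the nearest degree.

289°

Leg 1 (351°, 11 km): east 11 sin 351° = -1.72, north 11 cos 351° = 10.86
Leg 2 (144°, 17 km): east 17 sin 144° = 9.99, north 17 cos 144° = -13.75
Net displacement: 8.27 east, -2.89 north. Direction back to start is (-8.27, 2.89): bearing = atan2(-8.27, 2.89) mod 360° = 289.25° ≈ 289°.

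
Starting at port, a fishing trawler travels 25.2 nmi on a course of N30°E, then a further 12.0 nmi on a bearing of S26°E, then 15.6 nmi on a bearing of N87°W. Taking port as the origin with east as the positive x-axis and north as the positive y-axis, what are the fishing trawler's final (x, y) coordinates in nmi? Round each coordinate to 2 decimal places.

(2.28, 11.85)

Leg 1 (N30°E, 25.2 nmi): east 25.2 sin 30° = 12.60, north 25.2 cos 30° = 21.82
Leg 2 (S26°E, 12.0 nmi): east 12.0 sin 154° = 5.26, north 12.0 cos 154° = -10.79
Leg 3 (N87°W, 15.6 nmi): east 15.6 sin 273° = -15.58, north 15.6 cos 273° = 0.82
Summing: 2.28 nmi east, 11.85 nmi north → (2.28, 11.85).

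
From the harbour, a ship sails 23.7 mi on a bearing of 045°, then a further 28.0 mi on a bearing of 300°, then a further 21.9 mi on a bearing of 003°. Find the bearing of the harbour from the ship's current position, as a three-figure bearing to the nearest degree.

173°

Leg 1 (045°, 23.7 mi): east 23.7 sin 45° = 16.76, north 23.7 cos 45° = 16.76
Leg 2 (300°, 28.0 mi): east 28.0 sin 300° = -24.25, north 28.0 cos 300° = 14.00
Leg 3 (003°, 21.9 mi): east 21.9 sin 3° = 1.15, north 21.9 cos 3° = 21.87
Net displacement: -6.34 east, 52.63 north. Direction back to start is (6.34, -52.63): bearing = atan2(6.34, -52.63) mod 360° = 173.13° ≈ 173°.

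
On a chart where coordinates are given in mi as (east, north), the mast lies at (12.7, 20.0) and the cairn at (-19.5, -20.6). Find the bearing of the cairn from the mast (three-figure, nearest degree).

218°

Δeast = -19.5 − 12.7 = -32.20; Δnorth = -20.6 − 20.0 = -40.60.
Bearing = atan2(Δeast, Δnorth) mod 360° = 218.42° ≈ 218°.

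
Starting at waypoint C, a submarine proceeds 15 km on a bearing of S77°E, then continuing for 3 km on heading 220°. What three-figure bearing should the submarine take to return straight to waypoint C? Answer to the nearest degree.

Leg 1 (S77°E, 15 km): east 15 sin 103° = 14.62, north 15 cos 103° = -3.37
Leg 2 (220°, 3 km): east 3 sin 220° = -1.93, north 3 cos 220° = -2.30
Net displacement: 12.69 east, -5.67 north. Direction back to start is (-12.69, 5.67): bearing = atan2(-12.69, 5.67) mod 360° = 294.09° ≈ 294°.

294°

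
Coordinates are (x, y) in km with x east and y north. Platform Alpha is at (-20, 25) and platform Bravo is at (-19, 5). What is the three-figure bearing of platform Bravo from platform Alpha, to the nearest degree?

Δeast = -19 − -20 = 1.00; Δnorth = 5 − 25 = -20.00.
Bearing = atan2(Δeast, Δnorth) mod 360° = 177.14° ≈ 177°.

177°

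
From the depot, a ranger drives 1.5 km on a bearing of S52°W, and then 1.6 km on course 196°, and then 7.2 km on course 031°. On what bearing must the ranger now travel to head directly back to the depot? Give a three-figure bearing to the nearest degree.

209°

Leg 1 (S52°W, 1.5 km): east 1.5 sin 232° = -1.18, north 1.5 cos 232° = -0.92
Leg 2 (196°, 1.6 km): east 1.6 sin 196° = -0.44, north 1.6 cos 196° = -1.54
Leg 3 (031°, 7.2 km): east 7.2 sin 31° = 3.71, north 7.2 cos 31° = 6.17
Net displacement: 2.09 east, 3.71 north. Direction back to start is (-2.09, -3.71): bearing = atan2(-2.09, -3.71) mod 360° = 209.34° ≈ 209°.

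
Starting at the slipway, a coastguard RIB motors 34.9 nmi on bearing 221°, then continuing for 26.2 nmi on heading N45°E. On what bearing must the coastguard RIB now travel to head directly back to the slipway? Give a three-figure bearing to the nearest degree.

Leg 1 (221°, 34.9 nmi): east 34.9 sin 221° = -22.90, north 34.9 cos 221° = -26.34
Leg 2 (N45°E, 26.2 nmi): east 26.2 sin 45° = 18.53, north 26.2 cos 45° = 18.53
Net displacement: -4.37 east, -7.81 north. Direction back to start is (4.37, 7.81): bearing = atan2(4.37, 7.81) mod 360° = 29.22° ≈ 029°.

029°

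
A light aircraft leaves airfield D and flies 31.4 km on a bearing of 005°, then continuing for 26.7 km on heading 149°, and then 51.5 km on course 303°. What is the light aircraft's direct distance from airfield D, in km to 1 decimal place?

45.2 km

Leg 1 (005°, 31.4 km): east 31.4 sin 5° = 2.74, north 31.4 cos 5° = 31.28
Leg 2 (149°, 26.7 km): east 26.7 sin 149° = 13.75, north 26.7 cos 149° = -22.89
Leg 3 (303°, 51.5 km): east 51.5 sin 303° = -43.19, north 51.5 cos 303° = 28.05
Net: -26.70 east, 36.44 north. Distance = √((-26.70)² + (36.44)²) = 45.179 km.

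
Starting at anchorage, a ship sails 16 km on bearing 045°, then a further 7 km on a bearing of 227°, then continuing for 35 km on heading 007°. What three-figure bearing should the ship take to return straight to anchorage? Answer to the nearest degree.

Leg 1 (045°, 16 km): east 16 sin 45° = 11.31, north 16 cos 45° = 11.31
Leg 2 (227°, 7 km): east 7 sin 227° = -5.12, north 7 cos 227° = -4.77
Leg 3 (007°, 35 km): east 35 sin 7° = 4.27, north 35 cos 7° = 34.74
Net displacement: 10.46 east, 41.28 north. Direction back to start is (-10.46, -41.28): bearing = atan2(-10.46, -41.28) mod 360° = 194.22° ≈ 194°.

194°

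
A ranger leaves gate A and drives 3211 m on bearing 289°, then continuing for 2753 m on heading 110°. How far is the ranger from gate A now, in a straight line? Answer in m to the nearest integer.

461 m

Leg 1 (289°, 3211 m): east 3211 sin 289° = -3036.06, north 3211 cos 289° = 1045.40
Leg 2 (110°, 2753 m): east 2753 sin 110° = 2586.97, north 2753 cos 110° = -941.58
Net: -449.09 east, 103.82 north. Distance = √((-449.09)² + (103.82)²) = 460.930 m.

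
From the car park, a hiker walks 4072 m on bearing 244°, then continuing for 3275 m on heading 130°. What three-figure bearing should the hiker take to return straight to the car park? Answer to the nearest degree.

Leg 1 (244°, 4072 m): east 4072 sin 244° = -3659.89, north 4072 cos 244° = -1785.05
Leg 2 (130°, 3275 m): east 3275 sin 130° = 2508.80, north 3275 cos 130° = -2105.13
Net displacement: -1151.09 east, -3890.18 north. Direction back to start is (1151.09, 3890.18): bearing = atan2(1151.09, 3890.18) mod 360° = 16.48° ≈ 016°.

016°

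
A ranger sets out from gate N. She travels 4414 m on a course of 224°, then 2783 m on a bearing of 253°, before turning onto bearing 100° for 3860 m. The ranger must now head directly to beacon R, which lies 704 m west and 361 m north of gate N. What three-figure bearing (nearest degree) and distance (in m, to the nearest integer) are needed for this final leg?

Leg 1 (224°, 4414 m): east 4414 sin 224° = -3066.22, north 4414 cos 224° = -3175.17
Leg 2 (253°, 2783 m): east 2783 sin 253° = -2661.40, north 2783 cos 253° = -813.67
Leg 3 (100°, 3860 m): east 3860 sin 100° = 3801.36, north 3860 cos 100° = -670.28
Current position: (-1926.26, -4659.12). Target: (-704, 361). Remaining: Δeast = 1222.26, Δnorth = 5020.12.
Bearing = atan2(1222.26, 5020.12) mod 360° = 13.68°; distance = √((1222.26)² + (5020.12)²) = 5166.770 m.

014°, 5167 m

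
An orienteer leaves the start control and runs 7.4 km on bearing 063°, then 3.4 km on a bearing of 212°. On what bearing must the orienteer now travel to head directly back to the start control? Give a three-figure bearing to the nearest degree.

264°

Leg 1 (063°, 7.4 km): east 7.4 sin 63° = 6.59, north 7.4 cos 63° = 3.36
Leg 2 (212°, 3.4 km): east 3.4 sin 212° = -1.80, north 3.4 cos 212° = -2.88
Net displacement: 4.79 east, 0.48 north. Direction back to start is (-4.79, -0.48): bearing = atan2(-4.79, -0.48) mod 360° = 264.32° ≈ 264°.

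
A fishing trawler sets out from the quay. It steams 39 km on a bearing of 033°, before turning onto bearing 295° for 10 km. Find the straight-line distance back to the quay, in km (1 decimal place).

38.9 km

Leg 1 (033°, 39 km): east 39 sin 33° = 21.24, north 39 cos 33° = 32.71
Leg 2 (295°, 10 km): east 10 sin 295° = -9.06, north 10 cos 295° = 4.23
Net: 12.18 east, 36.93 north. Distance = √((12.18)² + (36.93)²) = 38.890 km.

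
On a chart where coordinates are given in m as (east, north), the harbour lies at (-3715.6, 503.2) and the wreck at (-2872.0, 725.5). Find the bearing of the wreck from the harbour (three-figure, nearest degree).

075°

Δeast = -2872.0 − -3715.6 = 843.60; Δnorth = 725.5 − 503.2 = 222.30.
Bearing = atan2(Δeast, Δnorth) mod 360° = 75.24° ≈ 075°.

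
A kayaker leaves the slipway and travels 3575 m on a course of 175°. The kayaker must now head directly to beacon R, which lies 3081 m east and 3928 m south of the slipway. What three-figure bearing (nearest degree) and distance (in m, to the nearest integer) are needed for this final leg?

098°, 2794 m

Leg 1 (175°, 3575 m): east 3575 sin 175° = 311.58, north 3575 cos 175° = -3561.40
Current position: (311.58, -3561.40). Target: (3081, -3928). Remaining: Δeast = 2769.42, Δnorth = -366.60.
Bearing = atan2(2769.42, -366.60) mod 360° = 97.54°; distance = √((2769.42)² + (-366.60)²) = 2793.578 m.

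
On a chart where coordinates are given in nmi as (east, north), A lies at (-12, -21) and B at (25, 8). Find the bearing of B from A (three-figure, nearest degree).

052°

Δeast = 25 − -12 = 37.00; Δnorth = 8 − -21 = 29.00.
Bearing = atan2(Δeast, Δnorth) mod 360° = 51.91° ≈ 052°.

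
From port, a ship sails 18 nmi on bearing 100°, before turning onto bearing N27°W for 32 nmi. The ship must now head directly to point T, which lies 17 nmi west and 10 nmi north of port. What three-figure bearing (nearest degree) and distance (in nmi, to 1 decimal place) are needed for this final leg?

Leg 1 (100°, 18 nmi): east 18 sin 100° = 17.73, north 18 cos 100° = -3.13
Leg 2 (N27°W, 32 nmi): east 32 sin 333° = -14.53, north 32 cos 333° = 28.51
Current position: (3.20, 25.39). Target: (-17, 10). Remaining: Δeast = -20.20, Δnorth = -15.39.
Bearing = atan2(-20.20, -15.39) mod 360° = 232.70°; distance = √((-20.20)² + (-15.39)²) = 25.392 nmi.

233°, 25.4 nmi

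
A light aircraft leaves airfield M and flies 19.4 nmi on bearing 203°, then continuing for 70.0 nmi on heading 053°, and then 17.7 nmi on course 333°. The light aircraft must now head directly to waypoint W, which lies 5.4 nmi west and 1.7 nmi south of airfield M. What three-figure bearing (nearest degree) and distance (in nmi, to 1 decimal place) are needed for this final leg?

228°, 61.9 nmi

Leg 1 (203°, 19.4 nmi): east 19.4 sin 203° = -7.58, north 19.4 cos 203° = -17.86
Leg 2 (053°, 70.0 nmi): east 70.0 sin 53° = 55.90, north 70.0 cos 53° = 42.13
Leg 3 (333°, 17.7 nmi): east 17.7 sin 333° = -8.04, north 17.7 cos 333° = 15.77
Current position: (40.29, 40.04). Target: (-5.4, -1.7). Remaining: Δeast = -45.69, Δnorth = -41.74.
Bearing = atan2(-45.69, -41.74) mod 360° = 227.59°; distance = √((-45.69)² + (-41.74)²) = 61.884 nmi.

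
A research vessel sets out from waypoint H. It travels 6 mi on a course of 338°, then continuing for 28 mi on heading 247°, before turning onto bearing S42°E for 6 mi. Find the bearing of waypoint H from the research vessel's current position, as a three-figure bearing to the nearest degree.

Leg 1 (338°, 6 mi): east 6 sin 338° = -2.25, north 6 cos 338° = 5.56
Leg 2 (247°, 28 mi): east 28 sin 247° = -25.77, north 28 cos 247° = -10.94
Leg 3 (S42°E, 6 mi): east 6 sin 138° = 4.01, north 6 cos 138° = -4.46
Net displacement: -24.01 east, -9.84 north. Direction back to start is (24.01, 9.84): bearing = atan2(24.01, 9.84) mod 360° = 67.72° ≈ 068°.

068°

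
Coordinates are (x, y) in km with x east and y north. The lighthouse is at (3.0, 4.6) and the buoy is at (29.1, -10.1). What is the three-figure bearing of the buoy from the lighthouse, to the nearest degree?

119°

Δeast = 29.1 − 3.0 = 26.10; Δnorth = -10.1 − 4.6 = -14.70.
Bearing = atan2(Δeast, Δnorth) mod 360° = 119.39° ≈ 119°.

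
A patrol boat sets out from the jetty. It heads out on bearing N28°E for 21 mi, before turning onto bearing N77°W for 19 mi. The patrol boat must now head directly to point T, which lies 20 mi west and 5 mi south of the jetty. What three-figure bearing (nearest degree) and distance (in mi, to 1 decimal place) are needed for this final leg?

Leg 1 (N28°E, 21 mi): east 21 sin 28° = 9.86, north 21 cos 28° = 18.54
Leg 2 (N77°W, 19 mi): east 19 sin 283° = -18.51, north 19 cos 283° = 4.27
Current position: (-8.65, 22.82). Target: (-20, -5). Remaining: Δeast = -11.35, Δnorth = -27.82.
Bearing = atan2(-11.35, -27.82) mod 360° = 202.19°; distance = √((-11.35)² + (-27.82)²) = 30.041 mi.

202°, 30.0 mi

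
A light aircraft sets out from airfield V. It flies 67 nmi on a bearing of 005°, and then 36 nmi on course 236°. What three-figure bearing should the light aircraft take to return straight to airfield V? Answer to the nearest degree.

153°

Leg 1 (005°, 67 nmi): east 67 sin 5° = 5.84, north 67 cos 5° = 66.75
Leg 2 (236°, 36 nmi): east 36 sin 236° = -29.85, north 36 cos 236° = -20.13
Net displacement: -24.01 east, 46.61 north. Direction back to start is (24.01, -46.61): bearing = atan2(24.01, -46.61) mod 360° = 152.75° ≈ 153°.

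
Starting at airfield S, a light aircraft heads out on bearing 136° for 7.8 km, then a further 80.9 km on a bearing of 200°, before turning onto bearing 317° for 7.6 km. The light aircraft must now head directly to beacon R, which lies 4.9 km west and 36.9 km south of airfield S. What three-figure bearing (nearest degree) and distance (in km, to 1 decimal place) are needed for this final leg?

030°, 45.2 km

Leg 1 (136°, 7.8 km): east 7.8 sin 136° = 5.42, north 7.8 cos 136° = -5.61
Leg 2 (200°, 80.9 km): east 80.9 sin 200° = -27.67, north 80.9 cos 200° = -76.02
Leg 3 (317°, 7.6 km): east 7.6 sin 317° = -5.18, north 7.6 cos 317° = 5.56
Current position: (-27.43, -76.07). Target: (-4.9, -36.9). Remaining: Δeast = 22.53, Δnorth = 39.17.
Bearing = atan2(22.53, 39.17) mod 360° = 29.91°; distance = √((22.53)² + (39.17)²) = 45.193 km.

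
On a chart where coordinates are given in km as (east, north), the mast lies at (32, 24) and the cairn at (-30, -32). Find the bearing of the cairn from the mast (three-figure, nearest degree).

Δeast = -30 − 32 = -62.00; Δnorth = -32 − 24 = -56.00.
Bearing = atan2(Δeast, Δnorth) mod 360° = 227.91° ≈ 228°.

228°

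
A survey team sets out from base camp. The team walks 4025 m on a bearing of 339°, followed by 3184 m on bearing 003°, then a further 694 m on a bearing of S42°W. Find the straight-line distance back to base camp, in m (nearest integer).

6653 m

Leg 1 (339°, 4025 m): east 4025 sin 339° = -1442.43, north 4025 cos 339° = 3757.66
Leg 2 (003°, 3184 m): east 3184 sin 3° = 166.64, north 3184 cos 3° = 3179.64
Leg 3 (S42°W, 694 m): east 694 sin 222° = -464.38, north 694 cos 222° = -515.74
Net: -1740.17 east, 6421.56 north. Distance = √((-1740.17)² + (6421.56)²) = 6653.162 m.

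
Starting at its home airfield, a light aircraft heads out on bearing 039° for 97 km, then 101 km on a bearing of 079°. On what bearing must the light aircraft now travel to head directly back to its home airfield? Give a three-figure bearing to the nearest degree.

Leg 1 (039°, 97 km): east 97 sin 39° = 61.04, north 97 cos 39° = 75.38
Leg 2 (079°, 101 km): east 101 sin 79° = 99.14, north 101 cos 79° = 19.27
Net displacement: 160.19 east, 94.65 north. Direction back to start is (-160.19, -94.65): bearing = atan2(-160.19, -94.65) mod 360° = 239.42° ≈ 239°.

239°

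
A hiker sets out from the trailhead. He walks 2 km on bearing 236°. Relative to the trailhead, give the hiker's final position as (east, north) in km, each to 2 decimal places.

(-1.66, -1.12)

Leg 1 (236°, 2 km): east 2 sin 236° = -1.66, north 2 cos 236° = -1.12
Summing: -1.66 km east, -1.12 km north → (-1.66, -1.12).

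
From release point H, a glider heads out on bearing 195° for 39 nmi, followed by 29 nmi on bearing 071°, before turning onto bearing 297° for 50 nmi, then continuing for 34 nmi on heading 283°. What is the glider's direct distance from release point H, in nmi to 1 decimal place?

60.4 nmi

Leg 1 (195°, 39 nmi): east 39 sin 195° = -10.09, north 39 cos 195° = -37.67
Leg 2 (071°, 29 nmi): east 29 sin 71° = 27.42, north 29 cos 71° = 9.44
Leg 3 (297°, 50 nmi): east 50 sin 297° = -44.55, north 50 cos 297° = 22.70
Leg 4 (283°, 34 nmi): east 34 sin 283° = -33.13, north 34 cos 283° = 7.65
Net: -60.35 east, 2.12 north. Distance = √((-60.35)² + (2.12)²) = 60.390 nmi.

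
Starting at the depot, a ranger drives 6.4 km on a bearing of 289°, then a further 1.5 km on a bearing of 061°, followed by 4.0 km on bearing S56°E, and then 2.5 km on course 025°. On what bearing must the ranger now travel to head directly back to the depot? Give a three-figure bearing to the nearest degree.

Leg 1 (289°, 6.4 km): east 6.4 sin 289° = -6.05, north 6.4 cos 289° = 2.08
Leg 2 (061°, 1.5 km): east 1.5 sin 61° = 1.31, north 1.5 cos 61° = 0.73
Leg 3 (S56°E, 4.0 km): east 4.0 sin 124° = 3.32, north 4.0 cos 124° = -2.24
Leg 4 (025°, 2.5 km): east 2.5 sin 25° = 1.06, north 2.5 cos 25° = 2.27
Net displacement: -0.37 east, 2.84 north. Direction back to start is (0.37, -2.84): bearing = atan2(0.37, -2.84) mod 360° = 172.64° ≈ 173°.

173°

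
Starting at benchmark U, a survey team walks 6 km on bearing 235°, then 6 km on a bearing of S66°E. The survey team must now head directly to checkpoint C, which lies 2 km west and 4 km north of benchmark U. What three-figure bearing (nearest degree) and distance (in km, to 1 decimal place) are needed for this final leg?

345°, 10.2 km

Leg 1 (235°, 6 km): east 6 sin 235° = -4.91, north 6 cos 235° = -3.44
Leg 2 (S66°E, 6 km): east 6 sin 114° = 5.48, north 6 cos 114° = -2.44
Current position: (0.57, -5.88). Target: (-2, 4). Remaining: Δeast = -2.57, Δnorth = 9.88.
Bearing = atan2(-2.57, 9.88) mod 360° = 345.44°; distance = √((-2.57)² + (9.88)²) = 10.210 km.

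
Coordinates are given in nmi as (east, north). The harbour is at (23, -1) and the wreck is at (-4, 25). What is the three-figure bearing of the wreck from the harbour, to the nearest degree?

Δeast = -4 − 23 = -27.00; Δnorth = 25 − -1 = 26.00.
Bearing = atan2(Δeast, Δnorth) mod 360° = 313.92° ≈ 314°.

314°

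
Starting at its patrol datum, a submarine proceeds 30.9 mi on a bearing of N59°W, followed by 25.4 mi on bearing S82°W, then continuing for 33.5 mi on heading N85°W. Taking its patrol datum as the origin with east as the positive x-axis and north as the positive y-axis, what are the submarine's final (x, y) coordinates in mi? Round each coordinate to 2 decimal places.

(-85.01, 15.30)

Leg 1 (N59°W, 30.9 mi): east 30.9 sin 301° = -26.49, north 30.9 cos 301° = 15.91
Leg 2 (S82°W, 25.4 mi): east 25.4 sin 262° = -25.15, north 25.4 cos 262° = -3.53
Leg 3 (N85°W, 33.5 mi): east 33.5 sin 275° = -33.37, north 33.5 cos 275° = 2.92
Summing: -85.01 mi east, 15.30 mi north → (-85.01, 15.30).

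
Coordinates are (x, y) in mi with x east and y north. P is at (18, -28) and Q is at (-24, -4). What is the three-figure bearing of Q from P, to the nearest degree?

300°

Δeast = -24 − 18 = -42.00; Δnorth = -4 − -28 = 24.00.
Bearing = atan2(Δeast, Δnorth) mod 360° = 299.74° ≈ 300°.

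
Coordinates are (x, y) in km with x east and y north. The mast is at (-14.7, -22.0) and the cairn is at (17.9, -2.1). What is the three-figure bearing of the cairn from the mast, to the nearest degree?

059°

Δeast = 17.9 − -14.7 = 32.60; Δnorth = -2.1 − -22.0 = 19.90.
Bearing = atan2(Δeast, Δnorth) mod 360° = 58.60° ≈ 059°.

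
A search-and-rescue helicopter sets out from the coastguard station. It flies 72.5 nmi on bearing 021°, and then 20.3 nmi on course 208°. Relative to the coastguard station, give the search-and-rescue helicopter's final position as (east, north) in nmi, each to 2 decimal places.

(16.45, 49.76)

Leg 1 (021°, 72.5 nmi): east 72.5 sin 21° = 25.98, north 72.5 cos 21° = 67.68
Leg 2 (208°, 20.3 nmi): east 20.3 sin 208° = -9.53, north 20.3 cos 208° = -17.92
Summing: 16.45 nmi east, 49.76 nmi north → (16.45, 49.76).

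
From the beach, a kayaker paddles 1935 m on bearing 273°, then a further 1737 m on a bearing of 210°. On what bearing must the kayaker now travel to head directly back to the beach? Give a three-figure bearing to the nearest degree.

Leg 1 (273°, 1935 m): east 1935 sin 273° = -1932.35, north 1935 cos 273° = 101.27
Leg 2 (210°, 1737 m): east 1737 sin 210° = -868.50, north 1737 cos 210° = -1504.29
Net displacement: -2800.85 east, -1403.02 north. Direction back to start is (2800.85, 1403.02): bearing = atan2(2800.85, 1403.02) mod 360° = 63.39° ≈ 063°.

063°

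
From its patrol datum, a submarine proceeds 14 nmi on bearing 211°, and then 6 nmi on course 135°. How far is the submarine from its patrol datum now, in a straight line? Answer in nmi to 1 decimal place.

16.5 nmi

Leg 1 (211°, 14 nmi): east 14 sin 211° = -7.21, north 14 cos 211° = -12.00
Leg 2 (135°, 6 nmi): east 6 sin 135° = 4.24, north 6 cos 135° = -4.24
Net: -2.97 east, -16.24 north. Distance = √((-2.97)² + (-16.24)²) = 16.512 nmi.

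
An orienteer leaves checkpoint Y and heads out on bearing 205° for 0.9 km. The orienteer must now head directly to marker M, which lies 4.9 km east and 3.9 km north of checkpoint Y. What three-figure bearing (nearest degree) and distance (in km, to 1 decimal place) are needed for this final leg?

Leg 1 (205°, 0.9 km): east 0.9 sin 205° = -0.38, north 0.9 cos 205° = -0.82
Current position: (-0.38, -0.82). Target: (4.9, 3.9). Remaining: Δeast = 5.28, Δnorth = 4.72.
Bearing = atan2(5.28, 4.72) mod 360° = 48.23°; distance = √((5.28)² + (4.72)²) = 7.080 km.

048°, 7.1 km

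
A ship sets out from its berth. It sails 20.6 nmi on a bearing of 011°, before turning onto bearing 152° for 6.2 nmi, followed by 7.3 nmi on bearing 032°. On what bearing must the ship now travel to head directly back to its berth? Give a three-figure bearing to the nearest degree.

207°

Leg 1 (011°, 20.6 nmi): east 20.6 sin 11° = 3.93, north 20.6 cos 11° = 20.22
Leg 2 (152°, 6.2 nmi): east 6.2 sin 152° = 2.91, north 6.2 cos 152° = -5.47
Leg 3 (032°, 7.3 nmi): east 7.3 sin 32° = 3.87, north 7.3 cos 32° = 6.19
Net displacement: 10.71 east, 20.94 north. Direction back to start is (-10.71, -20.94): bearing = atan2(-10.71, -20.94) mod 360° = 207.09° ≈ 207°.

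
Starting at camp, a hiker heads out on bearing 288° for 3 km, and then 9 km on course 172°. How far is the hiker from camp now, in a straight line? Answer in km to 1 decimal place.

Leg 1 (288°, 3 km): east 3 sin 288° = -2.85, north 3 cos 288° = 0.93
Leg 2 (172°, 9 km): east 9 sin 172° = 1.25, north 9 cos 172° = -8.91
Net: -1.60 east, -7.99 north. Distance = √((-1.60)² + (-7.99)²) = 8.144 km.

8.1 km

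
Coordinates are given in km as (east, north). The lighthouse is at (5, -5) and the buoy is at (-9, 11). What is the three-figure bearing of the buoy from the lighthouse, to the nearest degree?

319°

Δeast = -9 − 5 = -14.00; Δnorth = 11 − -5 = 16.00.
Bearing = atan2(Δeast, Δnorth) mod 360° = 318.81° ≈ 319°.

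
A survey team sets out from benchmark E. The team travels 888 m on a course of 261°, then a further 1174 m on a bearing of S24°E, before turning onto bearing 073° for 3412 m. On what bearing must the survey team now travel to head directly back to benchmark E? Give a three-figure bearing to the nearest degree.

274°

Leg 1 (261°, 888 m): east 888 sin 261° = -877.07, north 888 cos 261° = -138.91
Leg 2 (S24°E, 1174 m): east 1174 sin 156° = 477.51, north 1174 cos 156° = -1072.50
Leg 3 (073°, 3412 m): east 3412 sin 73° = 3262.91, north 3412 cos 73° = 997.57
Net displacement: 2863.35 east, -213.84 north. Direction back to start is (-2863.35, 213.84): bearing = atan2(-2863.35, 213.84) mod 360° = 274.27° ≈ 274°.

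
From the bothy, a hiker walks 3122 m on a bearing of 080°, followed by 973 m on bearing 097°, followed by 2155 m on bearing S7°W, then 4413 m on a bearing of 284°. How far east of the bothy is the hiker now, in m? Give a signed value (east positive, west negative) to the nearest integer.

Leg 1 (080°, 3122 m): east 3122 sin 80° = 3074.57, north 3122 cos 80° = 542.13
Leg 2 (097°, 973 m): east 973 sin 97° = 965.75, north 973 cos 97° = -118.58
Leg 3 (S7°W, 2155 m): east 2155 sin 187° = -262.63, north 2155 cos 187° = -2138.94
Leg 4 (284°, 4413 m): east 4413 sin 284° = -4281.92, north 4413 cos 284° = 1067.60
Net east component: -504.23 m.

-504 m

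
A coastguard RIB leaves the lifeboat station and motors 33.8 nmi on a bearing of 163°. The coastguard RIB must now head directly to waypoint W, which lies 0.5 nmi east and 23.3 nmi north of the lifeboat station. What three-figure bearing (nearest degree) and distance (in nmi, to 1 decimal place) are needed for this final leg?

Leg 1 (163°, 33.8 nmi): east 33.8 sin 163° = 9.88, north 33.8 cos 163° = -32.32
Current position: (9.88, -32.32). Target: (0.5, 23.3). Remaining: Δeast = -9.38, Δnorth = 55.62.
Bearing = atan2(-9.38, 55.62) mod 360° = 350.43°; distance = √((-9.38)² + (55.62)²) = 56.409 nmi.

350°, 56.4 nmi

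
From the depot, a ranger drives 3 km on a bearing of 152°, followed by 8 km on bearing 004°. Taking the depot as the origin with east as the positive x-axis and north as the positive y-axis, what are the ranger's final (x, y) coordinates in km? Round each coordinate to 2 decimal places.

Leg 1 (152°, 3 km): east 3 sin 152° = 1.41, north 3 cos 152° = -2.65
Leg 2 (004°, 8 km): east 8 sin 4° = 0.56, north 8 cos 4° = 7.98
Summing: 1.97 km east, 5.33 km north → (1.97, 5.33).

(1.97, 5.33)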